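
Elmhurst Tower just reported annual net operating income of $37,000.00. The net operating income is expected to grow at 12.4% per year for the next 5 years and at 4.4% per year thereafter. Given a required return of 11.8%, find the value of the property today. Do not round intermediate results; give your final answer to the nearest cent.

D_1 = 41588.00000
D_2 = 46744.91200
D_3 = 52541.28109
D_4 = 59056.39994
D_5 = 66379.39354
Terminal value at year 5: TV = D_5×(1+g_2)/(r−g_2) = 69300.08685/0.074 = 936487.66015
P_0 = D_1/(1+r)^1 + D_2/(1+r)^2 + D_3/(1+r)^3 + D_4/(1+r)^4 + D_5/(1+r)^5 + TV/(1+r)^5
    = 37198.56887 + 37398.20341 + 37598.90933 + 37800.69239 + 38003.55836 + 536158.30980 = 724158.24217

$724158.24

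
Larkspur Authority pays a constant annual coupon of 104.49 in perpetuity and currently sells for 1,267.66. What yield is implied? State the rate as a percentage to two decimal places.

P = C/r ⇒ r = C/P = 104.49/1,267.66 = 0.082427

8.24%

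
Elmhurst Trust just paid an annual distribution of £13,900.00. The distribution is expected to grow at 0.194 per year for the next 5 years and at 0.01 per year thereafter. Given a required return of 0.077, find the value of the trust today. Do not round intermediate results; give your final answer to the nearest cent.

D_1 = 16596.60000
D_2 = 19816.34040
D_3 = 23660.71044
D_4 = 28250.88826
D_5 = 33731.56059
Terminal value at year 5: TV = D_5×(1+g_2)/(r−g_2) = 34068.87619/0.067 = 508490.68942
P_0 = D_1/(1+r)^1 + D_2/(1+r)^2 + D_3/(1+r)^3 + D_4/(1+r)^4 + D_5/(1+r)^5 + TV/(1+r)^5
    = 15410.02786 + 17084.09773 + 18940.03036 + 20997.58240 + 23278.65681 + 350917.06537 = 446627.46053

£446627.46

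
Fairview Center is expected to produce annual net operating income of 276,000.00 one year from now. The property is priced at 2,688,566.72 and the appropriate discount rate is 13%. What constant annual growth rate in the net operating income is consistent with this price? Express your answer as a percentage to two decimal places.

2.73%

P = D₁/(r−g) ⇒ g = r − D₁/P = 0.13 − 276,000.00/2,688,566.72 = 0.027343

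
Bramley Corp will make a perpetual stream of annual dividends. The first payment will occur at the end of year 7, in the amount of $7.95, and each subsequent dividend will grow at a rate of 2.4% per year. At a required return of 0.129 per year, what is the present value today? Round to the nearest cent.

Value at end of year 6: C₁ / (r − g) = $7.95 / (0.129 − 0.024) = $75.7143
Discount to today: PV = $75.7143 / (1 + 0.129)^6 = $75.7143 / 2.070922 = $36.56

$36.56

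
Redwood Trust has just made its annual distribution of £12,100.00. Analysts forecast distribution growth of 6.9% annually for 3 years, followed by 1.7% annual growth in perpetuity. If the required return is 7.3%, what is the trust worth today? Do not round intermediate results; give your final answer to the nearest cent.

£253326.29

D_1 = 12934.90000
D_2 = 13827.40810
D_3 = 14781.49926
Terminal value at year 3: TV = D_3×(1+g_2)/(r−g_2) = 15032.78475/0.056 = 268442.58476
P_0 = D_1/(1+r)^1 + D_2/(1+r)^2 + D_3/(1+r)^3 + TV/(1+r)^3
    = 12054.89282 + 12009.95380 + 11965.18231 + 217296.25722 = 253326.28615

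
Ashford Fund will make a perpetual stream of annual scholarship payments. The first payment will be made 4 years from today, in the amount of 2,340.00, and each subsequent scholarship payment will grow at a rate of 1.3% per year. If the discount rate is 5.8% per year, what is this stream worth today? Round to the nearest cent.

43908.27

Value at end of year 3: C₁ / (r − g) = 2,340.00 / (0.058 − 0.013) = 52,000.0000
Discount to today: PV = 52,000.0000 / (1 + 0.058)^3 = 52,000.0000 / 1.184287 = 43,908.27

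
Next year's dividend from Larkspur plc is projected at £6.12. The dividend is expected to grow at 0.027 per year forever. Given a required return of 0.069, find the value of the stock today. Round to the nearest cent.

£145.71

Growing perpetuity: P = D₁ / (r − g) = £6.1200 / (0.069 − 0.027) = £145.71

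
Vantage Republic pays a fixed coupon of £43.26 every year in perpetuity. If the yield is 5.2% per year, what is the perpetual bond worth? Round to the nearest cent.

Level perpetuity: PV = C / r = £43.26 / 0.052 = £831.92

£831.92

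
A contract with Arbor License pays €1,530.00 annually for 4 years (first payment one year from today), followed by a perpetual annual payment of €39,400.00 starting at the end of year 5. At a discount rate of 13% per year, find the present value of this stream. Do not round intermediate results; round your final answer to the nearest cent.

€190433.69

PV of 4-year annuity: €1,530.00 × [1 − (1+0.13)^−4] / 0.13 = 4550.94113
Perpetuity value at year 4: €39,400.00 / 0.13 = 303076.92308
PV of perpetuity: 303076.92308 / (1+0.13)^4 = 185882.75285
Total PV = 4550.94113 + 185882.75285 = 190433.69398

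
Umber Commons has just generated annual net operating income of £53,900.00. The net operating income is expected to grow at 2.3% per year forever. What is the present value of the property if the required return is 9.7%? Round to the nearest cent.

£745131.08

D₁ = D₀ × (1 + g) = £53,900.00 × 1.023 = £55,139.7000
Growing perpetuity: P = D₁ / (r − g) = £55,139.7000 / (0.097 − 0.023) = £745,131.08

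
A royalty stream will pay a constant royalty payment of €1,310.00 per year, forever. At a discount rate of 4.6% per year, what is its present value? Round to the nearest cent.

€28478.26

Level perpetuity: PV = C / r = €1,310.00 / 0.046 = €28,478.26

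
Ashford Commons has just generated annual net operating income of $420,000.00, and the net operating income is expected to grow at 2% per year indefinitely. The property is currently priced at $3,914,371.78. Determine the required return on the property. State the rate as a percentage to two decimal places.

12.94%

D₁ = $420,000.00 × 1.02 = $428,400.0000
P = D₁/(r − g) ⇒ r = D₁/P + g = $428,400.0000/$3,914,371.78 + 0.02 = 0.109443 + 0.02 = 0.129443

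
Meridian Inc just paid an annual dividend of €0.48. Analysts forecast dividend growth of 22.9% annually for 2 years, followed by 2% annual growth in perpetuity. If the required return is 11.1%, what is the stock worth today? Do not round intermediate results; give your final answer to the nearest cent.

€7.70

D_1 = 0.58992
D_2 = 0.72501
Terminal value at year 2: TV = D_2×(1+g_2)/(r−g_2) = 0.73951/0.091 = 8.12650
P_0 = D_1/(1+r)^1 + D_2/(1+r)^2 + TV/(1+r)^2
    = 0.53098 + 0.58738 + 6.58379 = 7.70214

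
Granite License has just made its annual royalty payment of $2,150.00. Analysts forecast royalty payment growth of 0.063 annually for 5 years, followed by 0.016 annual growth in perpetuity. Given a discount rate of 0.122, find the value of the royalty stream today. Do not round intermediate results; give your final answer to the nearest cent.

$24898.44

D_1 = 2285.45000
D_2 = 2429.43335
D_3 = 2582.48765
D_4 = 2745.18437
D_5 = 2918.13099
Terminal value at year 5: TV = D_5×(1+g_2)/(r−g_2) = 2964.82108/0.106 = 27970.01023
P_0 = D_1/(1+r)^1 + D_2/(1+r)^2 + D_3/(1+r)^3 + D_4/(1+r)^4 + D_5/(1+r)^5 + TV/(1+r)^5
    = 2036.94296 + 1929.83099 + 1828.35146 + 1732.20820 + 1641.12060 + 15729.98616 = 24898.44037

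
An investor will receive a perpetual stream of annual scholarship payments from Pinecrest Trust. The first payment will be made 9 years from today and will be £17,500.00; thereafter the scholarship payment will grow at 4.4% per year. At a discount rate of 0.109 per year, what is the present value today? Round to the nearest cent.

Value at end of year 8: C₁ / (r − g) = £17,500.00 / (0.109 − 0.044) = £269,230.7692
Discount to today: PV = £269,230.7692 / (1 + 0.109)^8 = £269,230.7692 / 2.287981 = £117,671.78

£117671.78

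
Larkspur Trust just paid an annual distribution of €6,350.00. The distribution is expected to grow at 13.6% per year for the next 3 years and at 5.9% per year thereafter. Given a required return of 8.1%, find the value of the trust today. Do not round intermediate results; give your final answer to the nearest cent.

D_1 = 7213.60000
D_2 = 8194.64960
D_3 = 9309.12195
Terminal value at year 3: TV = D_3×(1+g_2)/(r−g_2) = 9858.36014/0.022 = 448107.27911
P_0 = D_1/(1+r)^1 + D_2/(1+r)^2 + D_3/(1+r)^3 + TV/(1+r)^3
    = 6673.08048 + 7012.59891 + 7369.39164 + 354735.71594 = 375790.78697

€375790.79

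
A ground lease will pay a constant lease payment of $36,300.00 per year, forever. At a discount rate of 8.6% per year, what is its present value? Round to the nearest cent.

$422093.02

Level perpetuity: PV = C / r = $36,300.00 / 0.086 = $422,093.02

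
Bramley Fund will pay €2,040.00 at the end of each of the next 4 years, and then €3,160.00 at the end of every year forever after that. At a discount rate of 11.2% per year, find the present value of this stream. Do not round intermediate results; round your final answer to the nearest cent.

PV of 4-year annuity: €2,040.00 × [1 − (1+0.112)^−4] / 0.112 = 6302.05775
Perpetuity value at year 4: €3,160.00 / 0.112 = 28214.28571
PV of perpetuity: 28214.28571 / (1+0.112)^4 = 18452.27468
Total PV = 6302.05775 + 18452.27468 = 24754.33244

€24754.33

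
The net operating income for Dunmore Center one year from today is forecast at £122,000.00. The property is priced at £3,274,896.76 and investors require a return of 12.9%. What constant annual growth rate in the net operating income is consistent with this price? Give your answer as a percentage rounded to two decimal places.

9.17%

P = D₁/(r−g) ⇒ g = r − D₁/P = 0.129 − £122,000.00/£3,274,896.76 = 0.091747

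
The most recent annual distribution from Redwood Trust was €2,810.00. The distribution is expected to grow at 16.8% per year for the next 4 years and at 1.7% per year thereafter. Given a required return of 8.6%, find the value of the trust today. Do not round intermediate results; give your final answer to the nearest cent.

€68943.45

D_1 = 3282.08000
D_2 = 3833.46944
D_3 = 4477.49231
D_4 = 5229.71101
Terminal value at year 4: TV = D_4×(1+g_2)/(r−g_2) = 5318.61610/0.069 = 77081.39276
P_0 = D_1/(1+r)^1 + D_2/(1+r)^2 + D_3/(1+r)^3 + D_4/(1+r)^4 + TV/(1+r)^4
    = 3022.17311 + 3250.36666 + 3495.79030 + 3759.74500 + 55415.37190 = 68943.44697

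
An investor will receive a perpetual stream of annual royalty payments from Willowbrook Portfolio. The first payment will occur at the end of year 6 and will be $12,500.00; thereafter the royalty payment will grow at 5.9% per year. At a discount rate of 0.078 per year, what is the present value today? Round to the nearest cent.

$451921.09

Value at end of year 5: C₁ / (r − g) = $12,500.00 / (0.078 − 0.059) = $657,894.7368
Discount to today: PV = $657,894.7368 / (1 + 0.078)^5 = $657,894.7368 / 1.455773 = $451,921.09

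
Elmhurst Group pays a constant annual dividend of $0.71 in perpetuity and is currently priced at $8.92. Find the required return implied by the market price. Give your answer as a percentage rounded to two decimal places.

P = C/r ⇒ r = C/P = $0.71/$8.92 = 0.079596

7.96%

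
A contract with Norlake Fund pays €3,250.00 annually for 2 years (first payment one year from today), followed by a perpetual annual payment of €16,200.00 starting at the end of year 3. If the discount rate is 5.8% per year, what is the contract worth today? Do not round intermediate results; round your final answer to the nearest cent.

€255501.20

PV of 2-year annuity: €3,250.00 × [1 − (1+0.058)^−2] / 0.058 = 5975.26810
Perpetuity value at year 2: €16,200.00 / 0.058 = 279310.34483
PV of perpetuity: 279310.34483 / (1+0.058)^2 = 249525.93154
Total PV = 5975.26810 + 249525.93154 = 255501.19963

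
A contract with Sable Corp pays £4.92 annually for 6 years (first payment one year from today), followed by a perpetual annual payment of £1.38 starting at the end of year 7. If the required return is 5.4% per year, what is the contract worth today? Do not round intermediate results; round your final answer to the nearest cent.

£43.30

PV of 6-year annuity: £4.92 × [1 − (1+0.054)^−6] / 0.054 = 24.65611
Perpetuity value at year 6: £1.38 / 0.054 = 25.55556
PV of perpetuity: 25.55556 / (1+0.054)^6 = 18.63982
Total PV = 24.65611 + 18.63982 = 43.29593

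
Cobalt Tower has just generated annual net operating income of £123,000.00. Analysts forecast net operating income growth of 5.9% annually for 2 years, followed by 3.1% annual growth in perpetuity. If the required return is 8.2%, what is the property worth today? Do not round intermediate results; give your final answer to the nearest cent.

£2620152.77

D_1 = 130257.00000
D_2 = 137942.16300
Terminal value at year 2: TV = D_2×(1+g_2)/(r−g_2) = 142218.37005/0.051 = 2788595.49124
P_0 = D_1/(1+r)^1 + D_2/(1+r)^2 + TV/(1+r)^2
    = 120385.39741 + 117826.37325 + 2381940.99654 = 2620152.76721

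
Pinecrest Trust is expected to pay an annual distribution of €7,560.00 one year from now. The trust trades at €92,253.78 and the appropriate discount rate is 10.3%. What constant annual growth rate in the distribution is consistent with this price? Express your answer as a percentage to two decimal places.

2.11%

P = D₁/(r−g) ⇒ g = r − D₁/P = 0.103 − €7,560.00/€92,253.78 = 0.021052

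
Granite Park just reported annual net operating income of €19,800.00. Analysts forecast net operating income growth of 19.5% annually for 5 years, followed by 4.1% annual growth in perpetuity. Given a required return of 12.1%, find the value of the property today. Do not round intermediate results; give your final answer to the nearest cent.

D_1 = 23661.00000
D_2 = 28274.89500
D_3 = 33788.49952
D_4 = 40377.25693
D_5 = 48250.82203
Terminal value at year 5: TV = D_5×(1+g_2)/(r−g_2) = 50229.10574/0.08 = 627863.82172
P_0 = D_1/(1+r)^1 + D_2/(1+r)^2 + D_3/(1+r)^3 + D_4/(1+r)^4 + D_5/(1+r)^5 + TV/(1+r)^5
    = 21107.04728 + 22500.37600 + 23985.68182 + 25569.03638 + 27256.91210 + 354680.56876 = 475099.62235

€475099.62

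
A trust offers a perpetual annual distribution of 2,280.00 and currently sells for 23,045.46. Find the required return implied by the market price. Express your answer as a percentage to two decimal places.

P = C/r ⇒ r = C/P = 2,280.00/23,045.46 = 0.098935

9.89%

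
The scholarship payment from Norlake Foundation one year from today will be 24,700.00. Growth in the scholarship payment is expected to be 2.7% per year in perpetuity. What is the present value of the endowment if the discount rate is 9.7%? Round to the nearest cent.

Growing perpetuity: P = D₁ / (r − g) = 24,700.0000 / (0.097 − 0.027) = 352,857.14

352857.14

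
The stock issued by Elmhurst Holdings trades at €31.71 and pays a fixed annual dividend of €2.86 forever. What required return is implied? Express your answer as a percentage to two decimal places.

P = C/r ⇒ r = C/P = €2.86/€31.71 = 0.090192

9.02%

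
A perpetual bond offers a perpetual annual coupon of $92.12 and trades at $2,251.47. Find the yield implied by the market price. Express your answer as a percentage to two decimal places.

4.09%

P = C/r ⇒ r = C/P = $92.12/$2,251.47 = 0.040915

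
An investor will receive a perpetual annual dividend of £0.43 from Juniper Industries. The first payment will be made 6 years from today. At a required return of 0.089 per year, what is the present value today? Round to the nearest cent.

£3.15

Value at end of year 5: C / r = £0.43 / 0.089 = £4.8315
Discount to today: PV = £4.8315 / (1 + 0.089)^5 = £4.8315 / 1.531579 = £3.15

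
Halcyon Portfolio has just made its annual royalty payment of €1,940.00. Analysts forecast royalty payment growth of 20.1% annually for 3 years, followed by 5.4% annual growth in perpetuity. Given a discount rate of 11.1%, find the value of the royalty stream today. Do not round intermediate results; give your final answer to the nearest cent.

D_1 = 2329.94000
D_2 = 2798.25794
D_3 = 3360.70779
Terminal value at year 3: TV = D_3×(1+g_2)/(r−g_2) = 3542.18601/0.057 = 62143.61415
P_0 = D_1/(1+r)^1 + D_2/(1+r)^2 + D_3/(1+r)^3 + TV/(1+r)^3
    = 2097.15572 + 2267.04232 + 2450.69111 + 45316.28824 = 52131.17738

€52131.18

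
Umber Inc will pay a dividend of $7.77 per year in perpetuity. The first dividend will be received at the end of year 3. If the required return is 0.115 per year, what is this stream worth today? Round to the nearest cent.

$54.35

Value at end of year 2: C / r = $7.77 / 0.115 = $67.5652
Discount to today: PV = $67.5652 / (1 + 0.115)^2 = $67.5652 / 1.243225 = $54.35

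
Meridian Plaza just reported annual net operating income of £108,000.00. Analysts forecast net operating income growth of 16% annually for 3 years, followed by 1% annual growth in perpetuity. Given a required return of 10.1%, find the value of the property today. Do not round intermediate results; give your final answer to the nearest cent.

D_1 = 125280.00000
D_2 = 145324.80000
D_3 = 168576.76800
Terminal value at year 3: TV = D_3×(1+g_2)/(r−g_2) = 170262.53568/0.091 = 1871016.87560
P_0 = D_1/(1+r)^1 + D_2/(1+r)^2 + D_3/(1+r)^3 + TV/(1+r)^3
    = 113787.46594 + 119885.06857 + 126309.42737 + 1401895.84225 = 1761877.80413

£1761877.80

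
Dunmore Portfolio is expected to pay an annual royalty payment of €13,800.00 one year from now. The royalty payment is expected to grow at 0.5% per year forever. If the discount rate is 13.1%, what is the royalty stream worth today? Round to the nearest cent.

€109523.81

Growing perpetuity: P = D₁ / (r − g) = €13,800.0000 / (0.131 − 0.005) = €109,523.81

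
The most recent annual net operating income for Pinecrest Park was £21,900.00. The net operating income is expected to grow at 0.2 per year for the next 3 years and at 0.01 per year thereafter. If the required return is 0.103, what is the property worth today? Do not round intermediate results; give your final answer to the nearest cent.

D_1 = 26280.00000
D_2 = 31536.00000
D_3 = 37843.20000
Terminal value at year 3: TV = D_3×(1+g_2)/(r−g_2) = 38221.63200/0.093 = 410985.29032
P_0 = D_1/(1+r)^1 + D_2/(1+r)^2 + D_3/(1+r)^3 + TV/(1+r)^3
    = 23825.92928 + 25921.22860 + 28200.79267 + 306266.67308 = 384214.62362

£384214.62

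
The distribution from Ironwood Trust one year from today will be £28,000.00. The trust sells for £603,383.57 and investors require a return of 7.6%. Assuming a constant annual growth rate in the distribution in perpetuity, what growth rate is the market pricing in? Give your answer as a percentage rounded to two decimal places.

P = D₁/(r−g) ⇒ g = r − D₁/P = 0.076 − £28,000.00/£603,383.57 = 0.029595

2.96%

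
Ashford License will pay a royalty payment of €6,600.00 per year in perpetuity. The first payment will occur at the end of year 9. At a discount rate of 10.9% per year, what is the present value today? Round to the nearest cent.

€26464.58

Value at end of year 8: C / r = €6,600.00 / 0.109 = €60,550.4587
Discount to today: PV = €60,550.4587 / (1 + 0.109)^8 = €60,550.4587 / 2.287981 = €26,464.58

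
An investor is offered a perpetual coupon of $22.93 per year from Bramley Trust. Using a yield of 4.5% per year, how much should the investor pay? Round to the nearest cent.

Level perpetuity: PV = C / r = $22.93 / 0.045 = $509.56

$509.56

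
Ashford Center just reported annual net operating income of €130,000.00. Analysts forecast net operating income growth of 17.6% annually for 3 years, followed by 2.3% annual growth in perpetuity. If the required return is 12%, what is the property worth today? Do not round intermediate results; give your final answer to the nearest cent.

€2017455.93

D_1 = 152880.00000
D_2 = 179786.88000
D_3 = 211429.37088
Terminal value at year 3: TV = D_3×(1+g_2)/(r−g_2) = 216292.24641/0.097 = 2229816.97330
P_0 = D_1/(1+r)^1 + D_2/(1+r)^2 + D_3/(1+r)^3 + TV/(1+r)^3
    = 136500.00000 + 143325.00000 + 150491.25000 + 1587139.67784 = 2017455.92784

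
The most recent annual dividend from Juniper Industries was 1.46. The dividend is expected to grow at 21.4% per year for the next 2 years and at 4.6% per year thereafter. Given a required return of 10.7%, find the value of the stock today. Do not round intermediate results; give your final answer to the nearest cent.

33.47

D_1 = 1.77244
D_2 = 2.15174
Terminal value at year 2: TV = D_2×(1+g_2)/(r−g_2) = 2.25072/0.061 = 36.89709
P_0 = D_1/(1+r)^1 + D_2/(1+r)^2 + TV/(1+r)^2
    = 1.60112 + 1.75588 + 30.10904 = 33.46604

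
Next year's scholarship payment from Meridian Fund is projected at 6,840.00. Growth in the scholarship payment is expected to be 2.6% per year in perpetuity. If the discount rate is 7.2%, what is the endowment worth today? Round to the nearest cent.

148695.65

Growing perpetuity: P = D₁ / (r − g) = 6,840.0000 / (0.072 − 0.026) = 148,695.65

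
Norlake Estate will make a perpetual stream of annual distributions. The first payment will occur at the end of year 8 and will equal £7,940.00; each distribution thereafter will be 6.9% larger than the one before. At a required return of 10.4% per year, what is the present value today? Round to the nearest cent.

Value at end of year 7: C₁ / (r − g) = £7,940.00 / (0.104 − 0.069) = £226,857.1429
Discount to today: PV = £226,857.1429 / (1 + 0.104)^7 = £226,857.1429 / 1.998865 = £113,492.97

£113492.97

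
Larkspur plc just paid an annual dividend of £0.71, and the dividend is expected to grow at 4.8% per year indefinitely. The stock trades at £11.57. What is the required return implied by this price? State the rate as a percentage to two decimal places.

11.23%

D₁ = £0.71 × 1.048 = £0.7441
P = D₁/(r − g) ⇒ r = D₁/P + g = £0.7441/£11.57 + 0.048 = 0.064311 + 0.048 = 0.112311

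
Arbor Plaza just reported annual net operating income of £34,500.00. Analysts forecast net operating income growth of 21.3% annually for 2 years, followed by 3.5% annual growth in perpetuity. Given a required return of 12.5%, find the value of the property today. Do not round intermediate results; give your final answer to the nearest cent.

£538554.03

D_1 = 41848.50000
D_2 = 50762.23050
Terminal value at year 2: TV = D_2×(1+g_2)/(r−g_2) = 52538.90857/0.09 = 583765.65075
P_0 = D_1/(1+r)^1 + D_2/(1+r)^2 + TV/(1+r)^2
    = 37198.66667 + 40108.42904 + 461246.93393 = 538554.02963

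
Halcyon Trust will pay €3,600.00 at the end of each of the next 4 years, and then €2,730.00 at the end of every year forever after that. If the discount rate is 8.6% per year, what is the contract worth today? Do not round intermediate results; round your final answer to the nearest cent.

PV of 4-year annuity: €3,600.00 × [1 − (1+0.086)^−4] / 0.086 = 11766.13029
Perpetuity value at year 4: €2,730.00 / 0.086 = 31744.18605
PV of perpetuity: 31744.18605 / (1+0.086)^4 = 22821.53724
Total PV = 11766.13029 + 22821.53724 = 34587.66753

€34587.67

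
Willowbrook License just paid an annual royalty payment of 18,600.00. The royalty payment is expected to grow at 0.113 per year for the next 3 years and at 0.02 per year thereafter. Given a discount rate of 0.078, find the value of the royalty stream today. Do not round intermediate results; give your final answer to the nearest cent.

419512.25

D_1 = 20701.80000
D_2 = 23041.10340
D_3 = 25644.74808
Terminal value at year 3: TV = D_3×(1+g_2)/(r−g_2) = 26157.64305/0.058 = 450993.84562
P_0 = D_1/(1+r)^1 + D_2/(1+r)^2 + D_3/(1+r)^3 + TV/(1+r)^3
    = 19203.89610 + 19827.39922 + 20471.14595 + 360009.80813 = 419512.24941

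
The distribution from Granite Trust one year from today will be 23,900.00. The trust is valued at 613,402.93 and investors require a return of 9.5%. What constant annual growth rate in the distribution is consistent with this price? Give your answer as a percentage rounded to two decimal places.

5.60%

P = D₁/(r−g) ⇒ g = r − D₁/P = 0.095 − 23,900.00/613,402.93 = 0.056037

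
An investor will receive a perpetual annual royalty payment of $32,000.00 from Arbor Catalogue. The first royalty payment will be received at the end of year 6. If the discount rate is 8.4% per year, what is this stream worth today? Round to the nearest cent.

$254521.39

Value at end of year 5: C / r = $32,000.00 / 0.084 = $380,952.3810
Discount to today: PV = $380,952.3810 / (1 + 0.084)^5 = $380,952.3810 / 1.496740 = $254,521.39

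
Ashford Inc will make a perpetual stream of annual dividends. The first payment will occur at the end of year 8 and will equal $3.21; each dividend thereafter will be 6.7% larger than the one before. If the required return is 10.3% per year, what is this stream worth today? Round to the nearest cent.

Value at end of year 7: C₁ / (r − g) = $3.21 / (0.103 − 0.067) = $89.1667
Discount to today: PV = $89.1667 / (1 + 0.103)^7 = $89.1667 / 1.986226 = $44.89

$44.89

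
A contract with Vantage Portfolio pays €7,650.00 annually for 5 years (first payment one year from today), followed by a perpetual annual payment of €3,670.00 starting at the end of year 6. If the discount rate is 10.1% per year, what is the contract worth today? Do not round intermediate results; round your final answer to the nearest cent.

PV of 5-year annuity: €7,650.00 × [1 − (1+0.101)^−5] / 0.101 = 28925.58660
Perpetuity value at year 5: €3,670.00 / 0.101 = 36336.63366
PV of perpetuity: 36336.63366 / (1+0.101)^5 = 22459.91434
Total PV = 28925.58660 + 22459.91434 = 51385.50094

€51385.50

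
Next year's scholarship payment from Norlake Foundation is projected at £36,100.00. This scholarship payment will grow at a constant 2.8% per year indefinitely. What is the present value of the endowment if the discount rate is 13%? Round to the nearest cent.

Growing perpetuity: P = D₁ / (r − g) = £36,100.0000 / (0.13 − 0.028) = £353,921.57

£353921.57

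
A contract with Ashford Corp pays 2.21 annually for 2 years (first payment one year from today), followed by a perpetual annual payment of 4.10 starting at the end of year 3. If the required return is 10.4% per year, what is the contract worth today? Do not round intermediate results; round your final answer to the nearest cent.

36.16

PV of 2-year annuity: 2.21 × [1 − (1+0.104)^−2] / 0.104 = 3.81505
Perpetuity value at year 2: 4.10 / 0.104 = 39.42308
PV of perpetuity: 39.42308 / (1+0.104)^2 = 32.34539
Total PV = 3.81505 + 32.34539 = 36.16044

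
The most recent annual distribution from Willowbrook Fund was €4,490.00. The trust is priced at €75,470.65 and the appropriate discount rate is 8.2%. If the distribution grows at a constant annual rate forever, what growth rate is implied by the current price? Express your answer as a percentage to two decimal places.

P = D₀(1+g)/(r−g) ⇒ P(r−g) = D₀(1+g) ⇒ g(P+D₀) = P·r − D₀
g = (P·r − D₀)/(P + D₀) = (€75,470.65×0.082 − €4,490.00) / (€75,470.65 + €4,490.00) = 0.021243

2.12%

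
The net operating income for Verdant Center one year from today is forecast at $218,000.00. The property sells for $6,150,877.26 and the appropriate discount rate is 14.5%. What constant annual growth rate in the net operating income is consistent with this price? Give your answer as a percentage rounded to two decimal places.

10.96%

P = D₁/(r−g) ⇒ g = r − D₁/P = 0.145 − $218,000.00/$6,150,877.26 = 0.109558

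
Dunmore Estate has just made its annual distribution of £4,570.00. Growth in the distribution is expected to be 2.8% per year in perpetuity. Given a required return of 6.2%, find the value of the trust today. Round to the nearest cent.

£138175.29

D₁ = D₀ × (1 + g) = £4,570.00 × 1.028 = £4,697.9600
Growing perpetuity: P = D₁ / (r − g) = £4,697.9600 / (0.062 − 0.028) = £138,175.29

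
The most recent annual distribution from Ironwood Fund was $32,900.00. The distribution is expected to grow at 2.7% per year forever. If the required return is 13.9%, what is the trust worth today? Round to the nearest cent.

D₁ = D₀ × (1 + g) = $32,900.00 × 1.027 = $33,788.3000
Growing perpetuity: P = D₁ / (r − g) = $33,788.3000 / (0.139 − 0.027) = $301,681.25

$301681.25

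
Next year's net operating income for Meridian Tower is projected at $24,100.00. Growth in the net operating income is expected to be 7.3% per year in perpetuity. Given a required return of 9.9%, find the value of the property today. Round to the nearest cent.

Growing perpetuity: P = D₁ / (r − g) = $24,100.0000 / (0.099 − 0.073) = $926,923.08

$926923.08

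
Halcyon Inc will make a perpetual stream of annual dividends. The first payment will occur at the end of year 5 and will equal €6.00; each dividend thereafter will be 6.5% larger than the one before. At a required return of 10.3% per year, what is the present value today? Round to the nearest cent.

Value at end of year 4: C₁ / (r − g) = €6.00 / (0.103 − 0.065) = €157.8947
Discount to today: PV = €157.8947 / (1 + 0.103)^4 = €157.8947 / 1.480137 = €106.68

€106.68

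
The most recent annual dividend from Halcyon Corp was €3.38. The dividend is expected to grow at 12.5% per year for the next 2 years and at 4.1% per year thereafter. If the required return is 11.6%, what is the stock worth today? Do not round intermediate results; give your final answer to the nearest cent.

D_1 = 3.80250
D_2 = 4.27781
Terminal value at year 2: TV = D_2×(1+g_2)/(r−g_2) = 4.45320/0.075 = 59.37604
P_0 = D_1/(1+r)^1 + D_2/(1+r)^2 + TV/(1+r)^2
    = 3.40726 + 3.43474 + 47.67414 = 54.51613

€54.52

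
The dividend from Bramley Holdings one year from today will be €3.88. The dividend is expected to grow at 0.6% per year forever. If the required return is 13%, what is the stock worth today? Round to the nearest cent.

€31.29

Growing perpetuity: P = D₁ / (r − g) = €3.8800 / (0.13 − 0.006) = €31.29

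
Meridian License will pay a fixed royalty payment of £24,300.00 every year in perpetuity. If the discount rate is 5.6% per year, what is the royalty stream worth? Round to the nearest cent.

Level perpetuity: PV = C / r = £24,300.00 / 0.056 = £433,928.57

£433928.57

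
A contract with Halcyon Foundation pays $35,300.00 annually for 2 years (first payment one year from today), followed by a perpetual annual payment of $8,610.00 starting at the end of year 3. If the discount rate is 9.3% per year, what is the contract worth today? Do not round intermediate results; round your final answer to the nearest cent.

$139340.97

PV of 2-year annuity: $35,300.00 × [1 − (1+0.093)^−2] / 0.093 = 61844.85987
Perpetuity value at year 2: $8,610.00 / 0.093 = 92580.64516
PV of perpetuity: 92580.64516 / (1+0.093)^2 = 77496.10569
Total PV = 61844.85987 + 77496.10569 = 139340.96556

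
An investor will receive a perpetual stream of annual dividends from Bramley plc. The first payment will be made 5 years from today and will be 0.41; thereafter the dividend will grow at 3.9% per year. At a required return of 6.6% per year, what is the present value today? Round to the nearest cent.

Value at end of year 4: C₁ / (r − g) = 0.41 / (0.066 − 0.039) = 15.1852
Discount to today: PV = 15.1852 / (1 + 0.066)^4 = 15.1852 / 1.291305 = 11.76

11.76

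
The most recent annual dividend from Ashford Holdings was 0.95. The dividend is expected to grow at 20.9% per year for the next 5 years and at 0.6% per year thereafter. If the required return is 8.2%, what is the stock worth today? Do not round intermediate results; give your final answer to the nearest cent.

28.61

D_1 = 1.14855
D_2 = 1.38860
D_3 = 1.67881
D_4 = 2.02969
D_5 = 2.45389
Terminal value at year 5: TV = D_5×(1+g_2)/(r−g_2) = 2.46861/0.076 = 32.48176
P_0 = D_1/(1+r)^1 + D_2/(1+r)^2 + D_3/(1+r)^3 + D_4/(1+r)^4 + D_5/(1+r)^5 + TV/(1+r)^5
    = 1.06151 + 1.18610 + 1.32532 + 1.48088 + 1.65470 + 21.90298 = 28.61148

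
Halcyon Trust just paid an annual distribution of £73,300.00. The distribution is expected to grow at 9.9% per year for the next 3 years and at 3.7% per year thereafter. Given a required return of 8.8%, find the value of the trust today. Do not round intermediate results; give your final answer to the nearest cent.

£1760474.63

D_1 = 80556.70000
D_2 = 88531.81330
D_3 = 97296.46282
Terminal value at year 3: TV = D_3×(1+g_2)/(r−g_2) = 100896.43194/0.051 = 1978361.41061
P_0 = D_1/(1+r)^1 + D_2/(1+r)^2 + D_3/(1+r)^3 + TV/(1+r)^3
    = 74041.08456 + 74789.66170 + 75545.80718 + 1536098.07927 = 1760474.63271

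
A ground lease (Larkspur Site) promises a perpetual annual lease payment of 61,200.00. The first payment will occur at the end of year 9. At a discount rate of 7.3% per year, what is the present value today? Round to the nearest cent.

477123.48

Value at end of year 8: C / r = 61,200.00 / 0.073 = 838,356.1644
Discount to today: PV = 838,356.1644 / (1 + 0.073)^8 = 838,356.1644 / 1.757105 = 477,123.48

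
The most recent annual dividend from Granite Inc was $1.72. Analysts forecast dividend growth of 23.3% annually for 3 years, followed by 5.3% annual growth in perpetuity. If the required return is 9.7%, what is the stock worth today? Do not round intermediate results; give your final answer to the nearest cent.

$65.00

D_1 = 2.12076
D_2 = 2.61490
D_3 = 3.22417
Terminal value at year 3: TV = D_3×(1+g_2)/(r−g_2) = 3.39505/0.044 = 77.16020
P_0 = D_1/(1+r)^1 + D_2/(1+r)^2 + D_3/(1+r)^3 + TV/(1+r)^3
    = 1.93324 + 2.17291 + 2.44229 + 58.44852 = 64.99695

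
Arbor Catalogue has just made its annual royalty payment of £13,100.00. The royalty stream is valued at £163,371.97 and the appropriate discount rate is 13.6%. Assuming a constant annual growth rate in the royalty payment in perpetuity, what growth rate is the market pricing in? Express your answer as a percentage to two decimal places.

5.17%

P = D₀(1+g)/(r−g) ⇒ P(r−g) = D₀(1+g) ⇒ g(P+D₀) = P·r − D₀
g = (P·r − D₀)/(P + D₀) = (£163,371.97×0.136 − £13,100.00) / (£163,371.97 + £13,100.00) = 0.051672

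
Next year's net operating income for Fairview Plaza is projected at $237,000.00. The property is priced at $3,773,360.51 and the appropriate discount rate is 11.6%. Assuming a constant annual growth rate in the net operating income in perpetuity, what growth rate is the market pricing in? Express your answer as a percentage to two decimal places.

P = D₁/(r−g) ⇒ g = r − D₁/P = 0.116 − $237,000.00/$3,773,360.51 = 0.053191

5.32%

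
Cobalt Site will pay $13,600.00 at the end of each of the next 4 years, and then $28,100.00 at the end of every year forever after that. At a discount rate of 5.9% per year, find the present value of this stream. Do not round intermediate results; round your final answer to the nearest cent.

$425911.89

PV of 4-year annuity: $13,600.00 × [1 − (1+0.059)^−4] / 0.059 = 47233.54711
Perpetuity value at year 4: $28,100.00 / 0.059 = 476271.18644
PV of perpetuity: 476271.18644 / (1+0.059)^4 = 378678.34278
Total PV = 47233.54711 + 378678.34278 = 425911.88989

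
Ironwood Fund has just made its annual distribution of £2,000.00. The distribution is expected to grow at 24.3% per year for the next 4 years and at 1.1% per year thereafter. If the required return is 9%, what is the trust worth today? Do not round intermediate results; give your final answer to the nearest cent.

£54514.35

D_1 = 2486.00000
D_2 = 3090.09800
D_3 = 3840.99181
D_4 = 4774.35282
Terminal value at year 4: TV = D_4×(1+g_2)/(r−g_2) = 4826.87071/0.079 = 61099.62919
P_0 = D_1/(1+r)^1 + D_2/(1+r)^2 + D_3/(1+r)^3 + D_4/(1+r)^4 + TV/(1+r)^4
    = 2280.73394 + 2600.87366 + 2965.95043 + 3382.27191 + 43284.51770 = 54514.34765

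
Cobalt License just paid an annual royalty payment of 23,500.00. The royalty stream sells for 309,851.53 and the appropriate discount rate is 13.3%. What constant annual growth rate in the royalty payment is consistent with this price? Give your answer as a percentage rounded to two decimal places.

5.31%

P = D₀(1+g)/(r−g) ⇒ P(r−g) = D₀(1+g) ⇒ g(P+D₀) = P·r − D₀
g = (P·r − D₀)/(P + D₀) = (309,851.53×0.133 − 23,500.00) / (309,851.53 + 23,500.00) = 0.053128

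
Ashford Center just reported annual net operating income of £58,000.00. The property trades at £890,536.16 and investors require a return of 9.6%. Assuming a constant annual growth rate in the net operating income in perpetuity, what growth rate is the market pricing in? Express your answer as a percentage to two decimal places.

2.90%

P = D₀(1+g)/(r−g) ⇒ P(r−g) = D₀(1+g) ⇒ g(P+D₀) = P·r − D₀
g = (P·r − D₀)/(P + D₀) = (£890,536.16×0.096 − £58,000.00) / (£890,536.16 + £58,000.00) = 0.028983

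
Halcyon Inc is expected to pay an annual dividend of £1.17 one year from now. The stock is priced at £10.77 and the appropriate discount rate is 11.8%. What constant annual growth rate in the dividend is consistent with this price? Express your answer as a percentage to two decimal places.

P = D₁/(r−g) ⇒ g = r − D₁/P = 0.118 − £1.17/£10.77 = 0.009365

0.94%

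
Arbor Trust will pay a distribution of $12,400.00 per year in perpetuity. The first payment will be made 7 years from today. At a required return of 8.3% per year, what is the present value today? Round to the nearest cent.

Value at end of year 6: C / r = $12,400.00 / 0.083 = $149,397.5904
Discount to today: PV = $149,397.5904 / (1 + 0.083)^6 = $149,397.5904 / 1.613507 = $92,591.87

$92591.87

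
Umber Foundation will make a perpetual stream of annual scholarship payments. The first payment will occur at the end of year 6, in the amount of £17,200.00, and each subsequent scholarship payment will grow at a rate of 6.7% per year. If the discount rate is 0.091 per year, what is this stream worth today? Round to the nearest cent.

Value at end of year 5: C₁ / (r − g) = £17,200.00 / (0.091 − 0.067) = £716,666.6667
Discount to today: PV = £716,666.6667 / (1 + 0.091)^5 = £716,666.6667 / 1.545695 = £463,653.40

£463653.40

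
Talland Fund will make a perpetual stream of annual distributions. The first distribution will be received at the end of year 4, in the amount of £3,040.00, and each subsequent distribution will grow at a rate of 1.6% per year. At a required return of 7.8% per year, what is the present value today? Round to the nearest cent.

£39140.43

Value at end of year 3: C₁ / (r − g) = £3,040.00 / (0.078 − 0.016) = £49,032.2581
Discount to today: PV = £49,032.2581 / (1 + 0.078)^3 = £49,032.2581 / 1.252727 = £39,140.43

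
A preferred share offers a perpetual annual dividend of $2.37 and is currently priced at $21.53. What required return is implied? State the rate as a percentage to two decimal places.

11.01%

P = C/r ⇒ r = C/P = $2.37/$21.53 = 0.110079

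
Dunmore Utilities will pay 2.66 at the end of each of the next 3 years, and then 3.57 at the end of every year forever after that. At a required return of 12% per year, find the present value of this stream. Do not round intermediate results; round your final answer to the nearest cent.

27.56

PV of 3-year annuity: 2.66 × [1 − (1+0.12)^−3] / 0.12 = 6.38887
Perpetuity value at year 3: 3.57 / 0.12 = 29.75000
PV of perpetuity: 29.75000 / (1+0.12)^3 = 21.17546
Total PV = 6.38887 + 21.17546 = 27.56433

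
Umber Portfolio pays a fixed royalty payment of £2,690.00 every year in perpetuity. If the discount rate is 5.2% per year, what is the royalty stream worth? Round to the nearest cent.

Level perpetuity: PV = C / r = £2,690.00 / 0.052 = £51,730.77

£51730.77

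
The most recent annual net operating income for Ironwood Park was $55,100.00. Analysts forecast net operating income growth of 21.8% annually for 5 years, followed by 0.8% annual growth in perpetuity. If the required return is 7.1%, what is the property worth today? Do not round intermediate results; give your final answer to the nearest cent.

D_1 = 67111.80000
D_2 = 81742.17240
D_3 = 99561.96598
D_4 = 121266.47457
D_5 = 147702.56602
Terminal value at year 5: TV = D_5×(1+g_2)/(r−g_2) = 148884.18655/0.063 = 2363241.05637
P_0 = D_1/(1+r)^1 + D_2/(1+r)^2 + D_3/(1+r)^3 + D_4/(1+r)^4 + D_5/(1+r)^5 + TV/(1+r)^5
    = 62662.74510 + 71263.51403 + 81044.78067 + 92168.57409 + 104819.16269 + 1677106.60304 = 2089065.37962

$2089065.38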